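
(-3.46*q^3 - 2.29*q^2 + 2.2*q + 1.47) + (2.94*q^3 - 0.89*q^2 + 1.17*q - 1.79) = -0.52*q^3 - 3.18*q^2 + 3.37*q - 0.32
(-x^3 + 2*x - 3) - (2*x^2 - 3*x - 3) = -x^3 - 2*x^2 + 5*x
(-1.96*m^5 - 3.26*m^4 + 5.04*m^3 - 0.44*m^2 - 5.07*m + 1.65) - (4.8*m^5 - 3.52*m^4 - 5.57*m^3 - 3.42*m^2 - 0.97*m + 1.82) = -6.76*m^5 + 0.26*m^4 + 10.61*m^3 + 2.98*m^2 - 4.1*m - 0.17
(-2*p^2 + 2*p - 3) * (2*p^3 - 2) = -4*p^5 + 4*p^4 - 6*p^3 + 4*p^2 - 4*p + 6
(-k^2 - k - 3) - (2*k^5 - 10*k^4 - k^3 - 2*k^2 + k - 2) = -2*k^5 + 10*k^4 + k^3 + k^2 - 2*k - 1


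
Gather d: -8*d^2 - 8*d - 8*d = -8*d^2 - 16*d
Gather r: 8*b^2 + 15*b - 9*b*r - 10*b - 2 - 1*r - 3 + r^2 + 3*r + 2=8*b^2 + 5*b + r^2 + r*(2 - 9*b) - 3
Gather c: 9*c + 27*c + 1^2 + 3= 36*c + 4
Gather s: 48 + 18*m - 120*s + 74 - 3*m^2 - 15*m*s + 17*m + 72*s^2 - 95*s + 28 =-3*m^2 + 35*m + 72*s^2 + s*(-15*m - 215) + 150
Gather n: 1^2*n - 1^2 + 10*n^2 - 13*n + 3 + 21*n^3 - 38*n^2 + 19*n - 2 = 21*n^3 - 28*n^2 + 7*n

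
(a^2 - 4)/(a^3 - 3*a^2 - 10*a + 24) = (a + 2)/(a^2 - a - 12)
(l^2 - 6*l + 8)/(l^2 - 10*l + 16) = (l - 4)/(l - 8)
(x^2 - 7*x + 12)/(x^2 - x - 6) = (x - 4)/(x + 2)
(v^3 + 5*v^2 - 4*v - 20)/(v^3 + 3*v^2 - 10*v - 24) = (v^2 + 3*v - 10)/(v^2 + v - 12)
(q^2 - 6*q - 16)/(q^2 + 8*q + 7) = (q^2 - 6*q - 16)/(q^2 + 8*q + 7)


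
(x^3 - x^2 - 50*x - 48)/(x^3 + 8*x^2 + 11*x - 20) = (x^3 - x^2 - 50*x - 48)/(x^3 + 8*x^2 + 11*x - 20)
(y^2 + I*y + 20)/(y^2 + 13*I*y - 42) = (y^2 + I*y + 20)/(y^2 + 13*I*y - 42)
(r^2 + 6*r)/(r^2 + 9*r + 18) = r/(r + 3)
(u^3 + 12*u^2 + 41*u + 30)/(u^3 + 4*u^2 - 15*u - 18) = (u + 5)/(u - 3)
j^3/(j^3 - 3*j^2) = j/(j - 3)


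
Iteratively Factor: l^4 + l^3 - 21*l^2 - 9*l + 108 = (l - 3)*(l^3 + 4*l^2 - 9*l - 36) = (l - 3)*(l + 3)*(l^2 + l - 12) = (l - 3)^2*(l + 3)*(l + 4)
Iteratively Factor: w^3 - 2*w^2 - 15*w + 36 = (w - 3)*(w^2 + w - 12) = (w - 3)^2*(w + 4)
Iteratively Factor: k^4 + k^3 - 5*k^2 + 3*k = (k - 1)*(k^3 + 2*k^2 - 3*k) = (k - 1)^2*(k^2 + 3*k) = k*(k - 1)^2*(k + 3)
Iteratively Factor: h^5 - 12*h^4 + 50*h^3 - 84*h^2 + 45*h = (h - 1)*(h^4 - 11*h^3 + 39*h^2 - 45*h) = (h - 3)*(h - 1)*(h^3 - 8*h^2 + 15*h) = (h - 3)^2*(h - 1)*(h^2 - 5*h) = (h - 5)*(h - 3)^2*(h - 1)*(h)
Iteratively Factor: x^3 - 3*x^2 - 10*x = (x + 2)*(x^2 - 5*x) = (x - 5)*(x + 2)*(x)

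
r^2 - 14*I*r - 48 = (r - 8*I)*(r - 6*I)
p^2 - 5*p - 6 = (p - 6)*(p + 1)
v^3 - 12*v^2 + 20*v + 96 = (v - 8)*(v - 6)*(v + 2)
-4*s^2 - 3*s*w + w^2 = (-4*s + w)*(s + w)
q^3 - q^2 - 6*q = q*(q - 3)*(q + 2)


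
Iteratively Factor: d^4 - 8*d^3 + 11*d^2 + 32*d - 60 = (d - 2)*(d^3 - 6*d^2 - d + 30) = (d - 5)*(d - 2)*(d^2 - d - 6) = (d - 5)*(d - 2)*(d + 2)*(d - 3)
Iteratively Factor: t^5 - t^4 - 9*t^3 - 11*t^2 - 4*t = (t)*(t^4 - t^3 - 9*t^2 - 11*t - 4) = t*(t - 4)*(t^3 + 3*t^2 + 3*t + 1) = t*(t - 4)*(t + 1)*(t^2 + 2*t + 1) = t*(t - 4)*(t + 1)^2*(t + 1)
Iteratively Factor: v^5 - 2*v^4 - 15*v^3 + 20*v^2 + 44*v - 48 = (v + 3)*(v^4 - 5*v^3 + 20*v - 16) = (v + 2)*(v + 3)*(v^3 - 7*v^2 + 14*v - 8) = (v - 2)*(v + 2)*(v + 3)*(v^2 - 5*v + 4) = (v - 2)*(v - 1)*(v + 2)*(v + 3)*(v - 4)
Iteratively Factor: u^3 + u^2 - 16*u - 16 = (u + 4)*(u^2 - 3*u - 4) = (u - 4)*(u + 4)*(u + 1)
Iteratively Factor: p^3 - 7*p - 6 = (p - 3)*(p^2 + 3*p + 2) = (p - 3)*(p + 2)*(p + 1)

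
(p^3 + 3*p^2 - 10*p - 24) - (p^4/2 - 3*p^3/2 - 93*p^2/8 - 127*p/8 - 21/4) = -p^4/2 + 5*p^3/2 + 117*p^2/8 + 47*p/8 - 75/4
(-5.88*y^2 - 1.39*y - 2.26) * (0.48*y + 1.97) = -2.8224*y^3 - 12.2508*y^2 - 3.8231*y - 4.4522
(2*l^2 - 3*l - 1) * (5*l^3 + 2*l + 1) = 10*l^5 - 15*l^4 - l^3 - 4*l^2 - 5*l - 1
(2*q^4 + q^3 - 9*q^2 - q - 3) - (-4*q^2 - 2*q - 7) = 2*q^4 + q^3 - 5*q^2 + q + 4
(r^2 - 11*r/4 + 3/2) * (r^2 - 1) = r^4 - 11*r^3/4 + r^2/2 + 11*r/4 - 3/2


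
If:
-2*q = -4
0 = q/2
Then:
No Solution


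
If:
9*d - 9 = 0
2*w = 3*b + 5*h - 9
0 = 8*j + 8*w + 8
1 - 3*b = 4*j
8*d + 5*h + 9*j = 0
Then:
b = 67/33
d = 1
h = 38/55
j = -14/11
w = 3/11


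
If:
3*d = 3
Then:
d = 1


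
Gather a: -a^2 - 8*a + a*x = -a^2 + a*(x - 8)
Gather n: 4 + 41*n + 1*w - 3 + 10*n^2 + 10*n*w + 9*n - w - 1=10*n^2 + n*(10*w + 50)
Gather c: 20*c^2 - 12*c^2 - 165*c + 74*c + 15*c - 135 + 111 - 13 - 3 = 8*c^2 - 76*c - 40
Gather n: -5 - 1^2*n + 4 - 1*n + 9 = 8 - 2*n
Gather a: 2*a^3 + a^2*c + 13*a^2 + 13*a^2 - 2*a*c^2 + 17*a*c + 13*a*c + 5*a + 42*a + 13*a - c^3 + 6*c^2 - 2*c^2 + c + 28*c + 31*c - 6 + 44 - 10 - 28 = 2*a^3 + a^2*(c + 26) + a*(-2*c^2 + 30*c + 60) - c^3 + 4*c^2 + 60*c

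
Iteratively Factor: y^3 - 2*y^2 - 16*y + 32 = (y - 4)*(y^2 + 2*y - 8) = (y - 4)*(y + 4)*(y - 2)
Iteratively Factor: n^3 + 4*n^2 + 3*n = (n + 3)*(n^2 + n) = (n + 1)*(n + 3)*(n)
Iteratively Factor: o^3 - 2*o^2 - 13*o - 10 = (o + 2)*(o^2 - 4*o - 5) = (o - 5)*(o + 2)*(o + 1)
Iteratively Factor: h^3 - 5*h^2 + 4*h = (h - 4)*(h^2 - h) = (h - 4)*(h - 1)*(h)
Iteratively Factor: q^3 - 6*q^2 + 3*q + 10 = (q + 1)*(q^2 - 7*q + 10) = (q - 2)*(q + 1)*(q - 5)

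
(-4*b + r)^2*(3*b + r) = 48*b^3 - 8*b^2*r - 5*b*r^2 + r^3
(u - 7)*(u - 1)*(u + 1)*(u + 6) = u^4 - u^3 - 43*u^2 + u + 42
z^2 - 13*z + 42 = (z - 7)*(z - 6)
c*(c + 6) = c^2 + 6*c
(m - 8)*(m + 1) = m^2 - 7*m - 8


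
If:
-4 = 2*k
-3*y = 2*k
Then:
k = -2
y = 4/3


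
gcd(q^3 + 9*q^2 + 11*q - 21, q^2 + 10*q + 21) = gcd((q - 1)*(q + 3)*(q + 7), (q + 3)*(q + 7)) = q^2 + 10*q + 21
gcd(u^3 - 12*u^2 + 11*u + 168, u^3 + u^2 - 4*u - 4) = 1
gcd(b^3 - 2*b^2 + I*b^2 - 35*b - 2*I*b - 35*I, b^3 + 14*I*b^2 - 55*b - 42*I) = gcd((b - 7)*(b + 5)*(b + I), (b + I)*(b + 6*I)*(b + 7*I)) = b + I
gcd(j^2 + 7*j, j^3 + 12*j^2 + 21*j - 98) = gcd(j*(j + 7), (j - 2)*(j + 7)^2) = j + 7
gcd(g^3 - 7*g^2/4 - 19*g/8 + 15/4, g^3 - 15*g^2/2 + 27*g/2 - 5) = g - 2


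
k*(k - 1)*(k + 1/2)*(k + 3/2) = k^4 + k^3 - 5*k^2/4 - 3*k/4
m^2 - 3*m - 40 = (m - 8)*(m + 5)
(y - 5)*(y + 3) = y^2 - 2*y - 15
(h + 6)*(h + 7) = h^2 + 13*h + 42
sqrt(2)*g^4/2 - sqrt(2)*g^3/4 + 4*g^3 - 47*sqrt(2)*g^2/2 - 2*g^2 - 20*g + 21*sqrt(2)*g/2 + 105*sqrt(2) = (g - 5/2)*(g - 3*sqrt(2))*(g + 7*sqrt(2))*(sqrt(2)*g/2 + sqrt(2))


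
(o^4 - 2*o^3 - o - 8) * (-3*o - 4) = -3*o^5 + 2*o^4 + 8*o^3 + 3*o^2 + 28*o + 32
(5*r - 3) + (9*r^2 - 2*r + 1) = 9*r^2 + 3*r - 2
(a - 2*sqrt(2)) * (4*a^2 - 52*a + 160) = 4*a^3 - 52*a^2 - 8*sqrt(2)*a^2 + 104*sqrt(2)*a + 160*a - 320*sqrt(2)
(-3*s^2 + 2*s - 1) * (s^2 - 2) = -3*s^4 + 2*s^3 + 5*s^2 - 4*s + 2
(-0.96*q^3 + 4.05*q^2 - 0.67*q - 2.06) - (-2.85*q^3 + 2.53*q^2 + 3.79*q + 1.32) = 1.89*q^3 + 1.52*q^2 - 4.46*q - 3.38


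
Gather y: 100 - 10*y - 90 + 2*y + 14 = 24 - 8*y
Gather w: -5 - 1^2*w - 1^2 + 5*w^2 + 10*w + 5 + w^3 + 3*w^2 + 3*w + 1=w^3 + 8*w^2 + 12*w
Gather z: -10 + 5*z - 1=5*z - 11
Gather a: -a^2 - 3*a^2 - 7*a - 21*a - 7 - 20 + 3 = -4*a^2 - 28*a - 24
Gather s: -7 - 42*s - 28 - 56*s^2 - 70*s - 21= -56*s^2 - 112*s - 56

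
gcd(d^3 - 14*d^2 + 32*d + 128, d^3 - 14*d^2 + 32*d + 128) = d^3 - 14*d^2 + 32*d + 128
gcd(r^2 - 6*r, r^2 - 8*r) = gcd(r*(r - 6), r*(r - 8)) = r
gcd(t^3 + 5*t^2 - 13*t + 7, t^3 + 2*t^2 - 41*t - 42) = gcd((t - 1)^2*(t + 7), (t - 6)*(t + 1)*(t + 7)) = t + 7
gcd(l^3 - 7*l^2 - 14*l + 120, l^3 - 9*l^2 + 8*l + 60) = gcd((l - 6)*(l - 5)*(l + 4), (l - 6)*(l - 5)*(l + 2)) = l^2 - 11*l + 30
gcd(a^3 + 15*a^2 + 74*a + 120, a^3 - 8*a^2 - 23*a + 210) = a + 5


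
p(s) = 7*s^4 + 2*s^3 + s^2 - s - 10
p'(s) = 28*s^3 + 6*s^2 + 2*s - 1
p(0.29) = -10.11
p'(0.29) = 0.77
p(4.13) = 2180.38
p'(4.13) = 2082.06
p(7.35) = 21259.82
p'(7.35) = 11455.67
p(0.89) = -4.30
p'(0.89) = 25.27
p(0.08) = -10.07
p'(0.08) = -0.79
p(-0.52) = -8.98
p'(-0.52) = -4.35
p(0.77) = -6.80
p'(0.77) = 16.88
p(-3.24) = 707.11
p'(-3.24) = -896.84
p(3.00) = 617.00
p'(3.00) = 815.00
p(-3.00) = 515.00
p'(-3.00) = -709.00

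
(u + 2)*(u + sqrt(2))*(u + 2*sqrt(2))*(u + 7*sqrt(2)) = u^4 + 2*u^3 + 10*sqrt(2)*u^3 + 20*sqrt(2)*u^2 + 46*u^2 + 28*sqrt(2)*u + 92*u + 56*sqrt(2)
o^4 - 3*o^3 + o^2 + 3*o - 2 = (o - 2)*(o - 1)^2*(o + 1)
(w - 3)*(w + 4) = w^2 + w - 12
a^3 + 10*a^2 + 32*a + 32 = (a + 2)*(a + 4)^2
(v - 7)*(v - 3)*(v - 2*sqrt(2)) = v^3 - 10*v^2 - 2*sqrt(2)*v^2 + 21*v + 20*sqrt(2)*v - 42*sqrt(2)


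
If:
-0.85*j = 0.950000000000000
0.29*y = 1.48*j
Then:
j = -1.12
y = -5.70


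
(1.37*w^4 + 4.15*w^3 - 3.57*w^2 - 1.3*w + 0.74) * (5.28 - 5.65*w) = -7.7405*w^5 - 16.2139*w^4 + 42.0825*w^3 - 11.5046*w^2 - 11.045*w + 3.9072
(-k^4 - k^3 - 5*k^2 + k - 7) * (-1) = k^4 + k^3 + 5*k^2 - k + 7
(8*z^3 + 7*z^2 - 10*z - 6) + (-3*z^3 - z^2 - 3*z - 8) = 5*z^3 + 6*z^2 - 13*z - 14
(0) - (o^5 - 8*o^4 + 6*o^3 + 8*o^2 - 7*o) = -o^5 + 8*o^4 - 6*o^3 - 8*o^2 + 7*o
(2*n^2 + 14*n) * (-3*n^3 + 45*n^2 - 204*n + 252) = -6*n^5 + 48*n^4 + 222*n^3 - 2352*n^2 + 3528*n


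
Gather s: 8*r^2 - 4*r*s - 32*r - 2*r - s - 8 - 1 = 8*r^2 - 34*r + s*(-4*r - 1) - 9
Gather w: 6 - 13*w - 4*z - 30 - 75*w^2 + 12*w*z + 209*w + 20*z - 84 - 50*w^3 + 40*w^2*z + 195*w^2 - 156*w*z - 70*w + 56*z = -50*w^3 + w^2*(40*z + 120) + w*(126 - 144*z) + 72*z - 108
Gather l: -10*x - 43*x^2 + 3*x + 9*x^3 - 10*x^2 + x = 9*x^3 - 53*x^2 - 6*x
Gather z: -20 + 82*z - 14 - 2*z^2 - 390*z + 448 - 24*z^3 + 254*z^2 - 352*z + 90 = -24*z^3 + 252*z^2 - 660*z + 504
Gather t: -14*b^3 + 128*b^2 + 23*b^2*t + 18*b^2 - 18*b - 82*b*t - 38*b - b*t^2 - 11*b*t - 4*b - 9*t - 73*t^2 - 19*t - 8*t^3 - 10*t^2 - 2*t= -14*b^3 + 146*b^2 - 60*b - 8*t^3 + t^2*(-b - 83) + t*(23*b^2 - 93*b - 30)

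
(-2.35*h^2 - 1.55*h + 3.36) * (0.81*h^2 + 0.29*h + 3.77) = -1.9035*h^4 - 1.937*h^3 - 6.5874*h^2 - 4.8691*h + 12.6672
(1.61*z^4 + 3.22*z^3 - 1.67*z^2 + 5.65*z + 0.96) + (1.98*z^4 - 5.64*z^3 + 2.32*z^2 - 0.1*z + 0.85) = 3.59*z^4 - 2.42*z^3 + 0.65*z^2 + 5.55*z + 1.81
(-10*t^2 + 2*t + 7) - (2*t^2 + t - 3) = -12*t^2 + t + 10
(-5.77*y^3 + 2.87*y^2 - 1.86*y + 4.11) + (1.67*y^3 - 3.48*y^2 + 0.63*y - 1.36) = -4.1*y^3 - 0.61*y^2 - 1.23*y + 2.75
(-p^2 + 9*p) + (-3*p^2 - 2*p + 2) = -4*p^2 + 7*p + 2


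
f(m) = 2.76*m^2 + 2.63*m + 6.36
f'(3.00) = 19.19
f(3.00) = 39.09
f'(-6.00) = -30.49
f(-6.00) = 89.94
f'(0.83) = 7.21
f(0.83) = 10.44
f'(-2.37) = -10.45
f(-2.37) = 15.63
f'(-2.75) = -12.55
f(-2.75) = 20.00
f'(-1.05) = -3.17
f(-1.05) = 6.64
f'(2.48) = 16.32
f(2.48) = 29.86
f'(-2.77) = -12.66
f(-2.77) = 20.25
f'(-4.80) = -23.87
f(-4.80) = 57.33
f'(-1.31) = -4.60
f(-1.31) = 7.65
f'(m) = 5.52*m + 2.63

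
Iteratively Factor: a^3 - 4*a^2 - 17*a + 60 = (a + 4)*(a^2 - 8*a + 15) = (a - 5)*(a + 4)*(a - 3)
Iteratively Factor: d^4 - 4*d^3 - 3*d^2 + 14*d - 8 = (d - 1)*(d^3 - 3*d^2 - 6*d + 8) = (d - 1)*(d + 2)*(d^2 - 5*d + 4) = (d - 1)^2*(d + 2)*(d - 4)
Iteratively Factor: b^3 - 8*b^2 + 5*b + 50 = (b - 5)*(b^2 - 3*b - 10) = (b - 5)*(b + 2)*(b - 5)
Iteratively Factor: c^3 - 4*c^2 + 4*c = (c)*(c^2 - 4*c + 4) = c*(c - 2)*(c - 2)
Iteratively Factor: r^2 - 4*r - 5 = (r + 1)*(r - 5)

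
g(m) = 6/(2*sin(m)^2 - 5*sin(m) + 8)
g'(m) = 6*(-4*sin(m)*cos(m) + 5*cos(m))/(2*sin(m)^2 - 5*sin(m) + 8)^2 = 6*(5 - 4*sin(m))*cos(m)/(-5*sin(m) - cos(2*m) + 9)^2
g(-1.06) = 0.43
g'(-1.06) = 0.13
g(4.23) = 0.43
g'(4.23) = -0.12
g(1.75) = 1.20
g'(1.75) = -0.05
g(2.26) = 1.13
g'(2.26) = -0.26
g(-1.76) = 0.40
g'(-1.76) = -0.05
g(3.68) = 0.54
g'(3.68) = -0.30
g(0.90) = 1.13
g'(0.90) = 0.25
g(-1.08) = 0.43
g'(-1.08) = 0.12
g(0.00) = 0.75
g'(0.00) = 0.47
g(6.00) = 0.63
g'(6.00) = 0.39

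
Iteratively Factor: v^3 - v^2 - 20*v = (v - 5)*(v^2 + 4*v) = v*(v - 5)*(v + 4)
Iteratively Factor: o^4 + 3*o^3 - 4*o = (o)*(o^3 + 3*o^2 - 4) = o*(o - 1)*(o^2 + 4*o + 4) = o*(o - 1)*(o + 2)*(o + 2)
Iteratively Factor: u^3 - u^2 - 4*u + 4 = (u - 2)*(u^2 + u - 2) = (u - 2)*(u + 2)*(u - 1)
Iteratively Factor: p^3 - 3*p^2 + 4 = (p + 1)*(p^2 - 4*p + 4) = (p - 2)*(p + 1)*(p - 2)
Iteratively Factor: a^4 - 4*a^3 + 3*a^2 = (a - 1)*(a^3 - 3*a^2) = (a - 3)*(a - 1)*(a^2) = a*(a - 3)*(a - 1)*(a)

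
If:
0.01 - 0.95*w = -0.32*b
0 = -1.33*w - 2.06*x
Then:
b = -4.59821428571429*x - 0.03125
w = -1.54887218045113*x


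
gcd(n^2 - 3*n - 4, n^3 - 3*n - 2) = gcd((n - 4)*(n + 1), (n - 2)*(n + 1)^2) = n + 1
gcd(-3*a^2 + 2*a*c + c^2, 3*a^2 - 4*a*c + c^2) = a - c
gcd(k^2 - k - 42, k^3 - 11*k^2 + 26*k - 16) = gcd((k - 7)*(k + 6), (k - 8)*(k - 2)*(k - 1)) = 1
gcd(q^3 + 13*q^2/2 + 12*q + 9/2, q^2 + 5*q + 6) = q + 3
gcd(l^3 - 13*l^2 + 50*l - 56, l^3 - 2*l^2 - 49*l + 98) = l^2 - 9*l + 14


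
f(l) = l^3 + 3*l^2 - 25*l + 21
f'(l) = 3*l^2 + 6*l - 25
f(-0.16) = 25.07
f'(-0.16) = -25.88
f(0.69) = 5.51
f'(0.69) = -19.43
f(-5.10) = 93.88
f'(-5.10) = 22.43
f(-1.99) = 74.75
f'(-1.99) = -25.06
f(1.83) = -8.57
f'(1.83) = -3.97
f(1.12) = -1.83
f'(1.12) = -14.52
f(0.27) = 14.49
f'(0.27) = -23.16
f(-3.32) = 100.47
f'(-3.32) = -11.85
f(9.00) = 768.00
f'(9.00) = 272.00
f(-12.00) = -975.00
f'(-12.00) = 335.00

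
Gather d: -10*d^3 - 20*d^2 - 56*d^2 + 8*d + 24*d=-10*d^3 - 76*d^2 + 32*d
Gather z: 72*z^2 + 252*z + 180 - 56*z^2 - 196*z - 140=16*z^2 + 56*z + 40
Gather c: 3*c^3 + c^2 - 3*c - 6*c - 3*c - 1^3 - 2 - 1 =3*c^3 + c^2 - 12*c - 4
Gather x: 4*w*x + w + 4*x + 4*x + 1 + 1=w + x*(4*w + 8) + 2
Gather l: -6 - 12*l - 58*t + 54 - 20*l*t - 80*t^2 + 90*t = l*(-20*t - 12) - 80*t^2 + 32*t + 48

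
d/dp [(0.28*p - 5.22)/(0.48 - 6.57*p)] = (16.39728 - 224.43777*p)/(6.57*p - 0.48)^3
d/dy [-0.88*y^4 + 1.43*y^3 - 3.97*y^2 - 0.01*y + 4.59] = -3.52*y^3 + 4.29*y^2 - 7.94*y - 0.01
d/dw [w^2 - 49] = 2*w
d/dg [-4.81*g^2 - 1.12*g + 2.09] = -9.62*g - 1.12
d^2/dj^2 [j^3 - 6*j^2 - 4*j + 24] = 6*j - 12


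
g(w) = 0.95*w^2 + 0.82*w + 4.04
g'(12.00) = 23.62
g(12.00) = 150.68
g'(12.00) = 23.62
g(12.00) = 150.68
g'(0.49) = 1.75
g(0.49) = 4.67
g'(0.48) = 1.73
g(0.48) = 4.65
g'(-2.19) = -3.34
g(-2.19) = 6.80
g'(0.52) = 1.81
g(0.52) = 4.72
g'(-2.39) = -3.72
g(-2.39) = 7.51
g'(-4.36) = -7.46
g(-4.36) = 18.52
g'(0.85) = 2.44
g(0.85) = 5.42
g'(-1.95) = -2.88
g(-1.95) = 6.05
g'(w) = 1.9*w + 0.82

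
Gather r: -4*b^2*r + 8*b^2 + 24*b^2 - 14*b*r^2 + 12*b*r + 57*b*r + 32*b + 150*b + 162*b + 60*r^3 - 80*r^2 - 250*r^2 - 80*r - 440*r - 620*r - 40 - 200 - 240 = 32*b^2 + 344*b + 60*r^3 + r^2*(-14*b - 330) + r*(-4*b^2 + 69*b - 1140) - 480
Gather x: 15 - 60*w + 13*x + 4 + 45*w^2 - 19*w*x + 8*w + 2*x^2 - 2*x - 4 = 45*w^2 - 52*w + 2*x^2 + x*(11 - 19*w) + 15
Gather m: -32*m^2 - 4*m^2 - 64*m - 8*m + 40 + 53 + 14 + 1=-36*m^2 - 72*m + 108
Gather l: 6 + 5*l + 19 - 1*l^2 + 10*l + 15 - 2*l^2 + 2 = -3*l^2 + 15*l + 42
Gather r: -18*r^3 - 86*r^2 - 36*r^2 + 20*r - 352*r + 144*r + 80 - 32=-18*r^3 - 122*r^2 - 188*r + 48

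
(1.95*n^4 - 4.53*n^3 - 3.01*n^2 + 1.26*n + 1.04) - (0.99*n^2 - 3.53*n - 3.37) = 1.95*n^4 - 4.53*n^3 - 4.0*n^2 + 4.79*n + 4.41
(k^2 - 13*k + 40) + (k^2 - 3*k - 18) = 2*k^2 - 16*k + 22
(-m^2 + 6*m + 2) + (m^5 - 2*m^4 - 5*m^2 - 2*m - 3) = m^5 - 2*m^4 - 6*m^2 + 4*m - 1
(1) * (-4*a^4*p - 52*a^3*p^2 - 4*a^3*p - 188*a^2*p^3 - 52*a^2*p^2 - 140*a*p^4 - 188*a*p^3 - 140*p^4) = -4*a^4*p - 52*a^3*p^2 - 4*a^3*p - 188*a^2*p^3 - 52*a^2*p^2 - 140*a*p^4 - 188*a*p^3 - 140*p^4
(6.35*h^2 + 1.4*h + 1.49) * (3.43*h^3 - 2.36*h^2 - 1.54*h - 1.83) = 21.7805*h^5 - 10.184*h^4 - 7.9723*h^3 - 17.2929*h^2 - 4.8566*h - 2.7267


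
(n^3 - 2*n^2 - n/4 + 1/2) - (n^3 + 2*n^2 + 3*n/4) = -4*n^2 - n + 1/2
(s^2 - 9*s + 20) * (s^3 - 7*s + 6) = s^5 - 9*s^4 + 13*s^3 + 69*s^2 - 194*s + 120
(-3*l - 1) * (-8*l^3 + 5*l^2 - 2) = 24*l^4 - 7*l^3 - 5*l^2 + 6*l + 2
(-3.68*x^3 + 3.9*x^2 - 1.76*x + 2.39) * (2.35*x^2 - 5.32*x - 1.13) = -8.648*x^5 + 28.7426*x^4 - 20.7256*x^3 + 10.5727*x^2 - 10.726*x - 2.7007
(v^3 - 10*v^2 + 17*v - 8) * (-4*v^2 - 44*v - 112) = -4*v^5 - 4*v^4 + 260*v^3 + 404*v^2 - 1552*v + 896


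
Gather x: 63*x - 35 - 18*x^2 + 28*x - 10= -18*x^2 + 91*x - 45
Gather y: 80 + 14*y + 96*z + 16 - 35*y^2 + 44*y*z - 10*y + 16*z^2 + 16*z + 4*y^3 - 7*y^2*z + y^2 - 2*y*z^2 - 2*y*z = 4*y^3 + y^2*(-7*z - 34) + y*(-2*z^2 + 42*z + 4) + 16*z^2 + 112*z + 96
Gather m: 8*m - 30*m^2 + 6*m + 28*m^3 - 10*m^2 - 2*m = 28*m^3 - 40*m^2 + 12*m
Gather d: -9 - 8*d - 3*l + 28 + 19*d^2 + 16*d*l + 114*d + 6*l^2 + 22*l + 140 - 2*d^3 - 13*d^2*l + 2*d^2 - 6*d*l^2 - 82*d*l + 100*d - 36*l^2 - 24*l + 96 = -2*d^3 + d^2*(21 - 13*l) + d*(-6*l^2 - 66*l + 206) - 30*l^2 - 5*l + 255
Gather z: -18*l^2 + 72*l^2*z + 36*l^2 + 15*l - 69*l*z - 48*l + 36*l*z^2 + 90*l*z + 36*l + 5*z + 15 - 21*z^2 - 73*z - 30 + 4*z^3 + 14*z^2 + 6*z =18*l^2 + 3*l + 4*z^3 + z^2*(36*l - 7) + z*(72*l^2 + 21*l - 62) - 15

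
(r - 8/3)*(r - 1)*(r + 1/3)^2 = r^4 - 3*r^3 + r^2/3 + 37*r/27 + 8/27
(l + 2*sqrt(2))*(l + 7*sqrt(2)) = l^2 + 9*sqrt(2)*l + 28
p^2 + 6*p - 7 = (p - 1)*(p + 7)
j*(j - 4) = j^2 - 4*j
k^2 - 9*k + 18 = (k - 6)*(k - 3)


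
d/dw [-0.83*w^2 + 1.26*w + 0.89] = 1.26 - 1.66*w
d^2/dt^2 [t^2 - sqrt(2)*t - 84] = 2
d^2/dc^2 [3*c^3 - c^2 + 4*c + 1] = 18*c - 2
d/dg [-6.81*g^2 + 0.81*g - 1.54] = 0.81 - 13.62*g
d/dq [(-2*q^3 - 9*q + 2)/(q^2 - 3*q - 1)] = (-2*q^4 + 12*q^3 + 15*q^2 - 4*q + 15)/(q^4 - 6*q^3 + 7*q^2 + 6*q + 1)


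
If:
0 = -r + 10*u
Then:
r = 10*u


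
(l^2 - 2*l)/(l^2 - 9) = l*(l - 2)/(l^2 - 9)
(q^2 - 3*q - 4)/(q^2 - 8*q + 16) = (q + 1)/(q - 4)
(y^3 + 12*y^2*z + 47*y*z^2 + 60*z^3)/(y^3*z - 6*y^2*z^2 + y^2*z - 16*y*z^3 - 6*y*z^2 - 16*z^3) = (y^3 + 12*y^2*z + 47*y*z^2 + 60*z^3)/(z*(y^3 - 6*y^2*z + y^2 - 16*y*z^2 - 6*y*z - 16*z^2))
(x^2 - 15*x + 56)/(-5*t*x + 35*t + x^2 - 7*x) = (x - 8)/(-5*t + x)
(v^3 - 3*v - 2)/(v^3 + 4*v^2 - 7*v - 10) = (v + 1)/(v + 5)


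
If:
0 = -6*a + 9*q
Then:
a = 3*q/2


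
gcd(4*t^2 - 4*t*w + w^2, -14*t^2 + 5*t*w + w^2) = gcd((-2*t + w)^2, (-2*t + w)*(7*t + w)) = 2*t - w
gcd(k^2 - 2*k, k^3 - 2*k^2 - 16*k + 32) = k - 2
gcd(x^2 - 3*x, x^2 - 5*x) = x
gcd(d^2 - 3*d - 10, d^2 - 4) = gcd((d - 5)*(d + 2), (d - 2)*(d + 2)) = d + 2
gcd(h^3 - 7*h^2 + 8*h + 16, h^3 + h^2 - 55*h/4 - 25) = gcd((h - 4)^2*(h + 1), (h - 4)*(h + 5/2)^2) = h - 4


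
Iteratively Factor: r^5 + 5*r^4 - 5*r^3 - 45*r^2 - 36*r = (r + 1)*(r^4 + 4*r^3 - 9*r^2 - 36*r) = r*(r + 1)*(r^3 + 4*r^2 - 9*r - 36) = r*(r + 1)*(r + 3)*(r^2 + r - 12) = r*(r - 3)*(r + 1)*(r + 3)*(r + 4)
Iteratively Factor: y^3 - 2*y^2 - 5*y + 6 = (y - 3)*(y^2 + y - 2) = (y - 3)*(y - 1)*(y + 2)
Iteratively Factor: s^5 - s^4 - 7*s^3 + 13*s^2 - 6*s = (s - 2)*(s^4 + s^3 - 5*s^2 + 3*s) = (s - 2)*(s - 1)*(s^3 + 2*s^2 - 3*s) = (s - 2)*(s - 1)^2*(s^2 + 3*s) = (s - 2)*(s - 1)^2*(s + 3)*(s)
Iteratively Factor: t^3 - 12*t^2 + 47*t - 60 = (t - 3)*(t^2 - 9*t + 20) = (t - 4)*(t - 3)*(t - 5)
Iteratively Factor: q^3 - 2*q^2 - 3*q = (q + 1)*(q^2 - 3*q) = (q - 3)*(q + 1)*(q)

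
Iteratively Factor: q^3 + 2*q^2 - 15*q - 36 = (q + 3)*(q^2 - q - 12) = (q - 4)*(q + 3)*(q + 3)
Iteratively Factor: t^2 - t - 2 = (t - 2)*(t + 1)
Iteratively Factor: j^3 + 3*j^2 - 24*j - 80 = (j + 4)*(j^2 - j - 20) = (j + 4)^2*(j - 5)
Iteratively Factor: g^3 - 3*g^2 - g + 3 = (g - 1)*(g^2 - 2*g - 3) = (g - 1)*(g + 1)*(g - 3)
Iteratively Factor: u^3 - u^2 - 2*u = (u)*(u^2 - u - 2) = u*(u - 2)*(u + 1)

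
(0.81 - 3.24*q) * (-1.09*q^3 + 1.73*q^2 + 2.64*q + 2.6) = 3.5316*q^4 - 6.4881*q^3 - 7.1523*q^2 - 6.2856*q + 2.106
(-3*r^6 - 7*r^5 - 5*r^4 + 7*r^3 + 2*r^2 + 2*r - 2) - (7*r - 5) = -3*r^6 - 7*r^5 - 5*r^4 + 7*r^3 + 2*r^2 - 5*r + 3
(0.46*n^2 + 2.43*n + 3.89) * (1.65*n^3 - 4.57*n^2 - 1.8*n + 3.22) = 0.759*n^5 + 1.9073*n^4 - 5.5146*n^3 - 20.6701*n^2 + 0.8226*n + 12.5258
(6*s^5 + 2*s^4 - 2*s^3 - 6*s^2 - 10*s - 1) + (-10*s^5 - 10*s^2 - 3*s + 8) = -4*s^5 + 2*s^4 - 2*s^3 - 16*s^2 - 13*s + 7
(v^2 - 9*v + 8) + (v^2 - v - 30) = 2*v^2 - 10*v - 22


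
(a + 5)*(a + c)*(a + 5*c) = a^3 + 6*a^2*c + 5*a^2 + 5*a*c^2 + 30*a*c + 25*c^2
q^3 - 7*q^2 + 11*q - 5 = (q - 5)*(q - 1)^2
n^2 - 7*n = n*(n - 7)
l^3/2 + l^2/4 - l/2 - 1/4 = (l/2 + 1/2)*(l - 1)*(l + 1/2)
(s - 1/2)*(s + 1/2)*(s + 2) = s^3 + 2*s^2 - s/4 - 1/2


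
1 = 1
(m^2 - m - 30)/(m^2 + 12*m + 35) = (m - 6)/(m + 7)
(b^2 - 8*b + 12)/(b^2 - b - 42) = (-b^2 + 8*b - 12)/(-b^2 + b + 42)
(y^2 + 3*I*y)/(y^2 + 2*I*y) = (y + 3*I)/(y + 2*I)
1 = 1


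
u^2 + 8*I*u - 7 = (u + I)*(u + 7*I)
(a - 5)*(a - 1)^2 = a^3 - 7*a^2 + 11*a - 5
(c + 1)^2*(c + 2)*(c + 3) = c^4 + 7*c^3 + 17*c^2 + 17*c + 6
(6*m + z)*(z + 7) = 6*m*z + 42*m + z^2 + 7*z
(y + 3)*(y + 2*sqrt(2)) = y^2 + 2*sqrt(2)*y + 3*y + 6*sqrt(2)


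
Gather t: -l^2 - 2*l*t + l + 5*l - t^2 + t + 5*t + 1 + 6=-l^2 + 6*l - t^2 + t*(6 - 2*l) + 7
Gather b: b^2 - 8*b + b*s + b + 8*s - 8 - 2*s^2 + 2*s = b^2 + b*(s - 7) - 2*s^2 + 10*s - 8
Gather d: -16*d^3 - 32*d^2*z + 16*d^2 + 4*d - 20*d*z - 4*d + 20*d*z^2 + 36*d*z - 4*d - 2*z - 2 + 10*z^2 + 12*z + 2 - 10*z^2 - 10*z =-16*d^3 + d^2*(16 - 32*z) + d*(20*z^2 + 16*z - 4)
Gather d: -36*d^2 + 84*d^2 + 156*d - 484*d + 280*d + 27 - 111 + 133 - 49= 48*d^2 - 48*d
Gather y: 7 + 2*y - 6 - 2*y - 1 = 0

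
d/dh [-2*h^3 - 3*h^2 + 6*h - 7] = -6*h^2 - 6*h + 6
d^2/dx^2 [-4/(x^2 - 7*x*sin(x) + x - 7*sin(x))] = 4*((x^2 - 7*x*sin(x) + x - 7*sin(x))*(7*x*sin(x) + 7*sin(x) - 14*cos(x) + 2) - 2*(7*x*cos(x) - 2*x + 7*sqrt(2)*sin(x + pi/4) - 1)^2)/((x + 1)^3*(x - 7*sin(x))^3)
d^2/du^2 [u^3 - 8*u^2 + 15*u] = 6*u - 16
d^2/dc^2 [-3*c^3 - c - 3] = -18*c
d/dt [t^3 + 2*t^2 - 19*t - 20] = 3*t^2 + 4*t - 19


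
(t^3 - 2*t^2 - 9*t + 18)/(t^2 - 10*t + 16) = (t^2 - 9)/(t - 8)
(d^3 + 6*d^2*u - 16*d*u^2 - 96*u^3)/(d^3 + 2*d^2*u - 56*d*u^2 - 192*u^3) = (-d + 4*u)/(-d + 8*u)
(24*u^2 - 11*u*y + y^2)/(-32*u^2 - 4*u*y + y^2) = (-3*u + y)/(4*u + y)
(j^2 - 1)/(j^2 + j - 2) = (j + 1)/(j + 2)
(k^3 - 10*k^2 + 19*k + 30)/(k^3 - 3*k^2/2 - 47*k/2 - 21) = 2*(k - 5)/(2*k + 7)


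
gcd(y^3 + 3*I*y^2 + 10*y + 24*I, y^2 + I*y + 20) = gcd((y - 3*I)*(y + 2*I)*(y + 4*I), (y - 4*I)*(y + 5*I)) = 1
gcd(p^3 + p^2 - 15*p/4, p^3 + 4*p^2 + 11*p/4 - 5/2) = p + 5/2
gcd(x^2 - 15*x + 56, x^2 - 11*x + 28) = x - 7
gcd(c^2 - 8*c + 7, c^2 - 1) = c - 1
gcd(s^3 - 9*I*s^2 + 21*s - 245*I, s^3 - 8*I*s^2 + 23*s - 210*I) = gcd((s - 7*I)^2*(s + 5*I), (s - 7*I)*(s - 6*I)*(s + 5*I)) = s^2 - 2*I*s + 35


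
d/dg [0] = 0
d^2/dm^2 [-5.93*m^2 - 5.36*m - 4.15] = -11.8600000000000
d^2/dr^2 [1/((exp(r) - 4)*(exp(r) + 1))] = (4*exp(3*r) - 9*exp(2*r) + 25*exp(r) - 12)*exp(r)/(exp(6*r) - 9*exp(5*r) + 15*exp(4*r) + 45*exp(3*r) - 60*exp(2*r) - 144*exp(r) - 64)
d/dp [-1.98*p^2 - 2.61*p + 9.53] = -3.96*p - 2.61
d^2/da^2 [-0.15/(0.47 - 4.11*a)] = 5.06763/(4.11*a - 0.47)^3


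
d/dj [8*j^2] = 16*j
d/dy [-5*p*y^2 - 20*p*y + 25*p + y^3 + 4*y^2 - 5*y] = -10*p*y - 20*p + 3*y^2 + 8*y - 5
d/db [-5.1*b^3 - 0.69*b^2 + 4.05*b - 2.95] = -15.3*b^2 - 1.38*b + 4.05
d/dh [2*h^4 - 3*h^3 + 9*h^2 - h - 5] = 8*h^3 - 9*h^2 + 18*h - 1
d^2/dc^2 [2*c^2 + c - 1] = 4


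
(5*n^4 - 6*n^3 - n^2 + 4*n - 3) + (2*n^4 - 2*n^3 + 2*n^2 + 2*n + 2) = 7*n^4 - 8*n^3 + n^2 + 6*n - 1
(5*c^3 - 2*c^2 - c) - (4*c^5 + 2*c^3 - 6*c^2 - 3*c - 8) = -4*c^5 + 3*c^3 + 4*c^2 + 2*c + 8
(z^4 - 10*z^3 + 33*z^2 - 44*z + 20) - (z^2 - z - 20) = z^4 - 10*z^3 + 32*z^2 - 43*z + 40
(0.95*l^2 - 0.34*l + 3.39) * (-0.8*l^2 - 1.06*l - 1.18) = -0.76*l^4 - 0.735*l^3 - 3.4726*l^2 - 3.1922*l - 4.0002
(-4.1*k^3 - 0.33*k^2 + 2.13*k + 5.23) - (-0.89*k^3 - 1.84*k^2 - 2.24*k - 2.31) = -3.21*k^3 + 1.51*k^2 + 4.37*k + 7.54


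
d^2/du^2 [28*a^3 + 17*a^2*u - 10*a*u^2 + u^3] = -20*a + 6*u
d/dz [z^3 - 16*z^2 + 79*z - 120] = 3*z^2 - 32*z + 79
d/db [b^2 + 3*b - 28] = 2*b + 3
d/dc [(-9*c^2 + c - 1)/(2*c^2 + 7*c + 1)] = (-65*c^2 - 14*c + 8)/(4*c^4 + 28*c^3 + 53*c^2 + 14*c + 1)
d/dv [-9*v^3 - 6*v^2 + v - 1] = -27*v^2 - 12*v + 1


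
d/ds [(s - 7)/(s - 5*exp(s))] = (s + (s - 7)*(5*exp(s) - 1) - 5*exp(s))/(s - 5*exp(s))^2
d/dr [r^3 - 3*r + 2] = 3*r^2 - 3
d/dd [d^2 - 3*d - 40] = 2*d - 3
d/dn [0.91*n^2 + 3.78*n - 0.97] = 1.82*n + 3.78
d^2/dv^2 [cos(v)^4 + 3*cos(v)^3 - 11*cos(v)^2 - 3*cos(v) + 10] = 3*cos(v)/4 - 4*cos(2*v)^2 + 20*cos(2*v) - 27*cos(3*v)/4 + 2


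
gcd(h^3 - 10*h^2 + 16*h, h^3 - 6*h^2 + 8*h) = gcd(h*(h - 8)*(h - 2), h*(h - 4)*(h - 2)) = h^2 - 2*h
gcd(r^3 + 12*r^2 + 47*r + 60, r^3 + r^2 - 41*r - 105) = r^2 + 8*r + 15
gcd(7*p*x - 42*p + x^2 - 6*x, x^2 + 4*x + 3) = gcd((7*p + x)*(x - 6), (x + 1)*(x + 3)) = 1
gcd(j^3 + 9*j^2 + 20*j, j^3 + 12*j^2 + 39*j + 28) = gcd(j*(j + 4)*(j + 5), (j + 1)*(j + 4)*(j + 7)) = j + 4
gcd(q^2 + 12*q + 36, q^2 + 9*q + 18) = q + 6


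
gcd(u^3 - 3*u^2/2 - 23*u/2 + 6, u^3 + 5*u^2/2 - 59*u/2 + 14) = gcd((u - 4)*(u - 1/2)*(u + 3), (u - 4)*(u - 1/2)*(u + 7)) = u^2 - 9*u/2 + 2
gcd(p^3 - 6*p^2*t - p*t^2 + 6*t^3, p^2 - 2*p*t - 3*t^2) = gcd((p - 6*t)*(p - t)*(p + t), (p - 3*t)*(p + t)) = p + t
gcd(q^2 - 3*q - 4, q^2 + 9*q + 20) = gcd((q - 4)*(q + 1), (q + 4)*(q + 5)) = 1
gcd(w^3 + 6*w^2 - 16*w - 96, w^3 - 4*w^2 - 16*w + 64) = w^2 - 16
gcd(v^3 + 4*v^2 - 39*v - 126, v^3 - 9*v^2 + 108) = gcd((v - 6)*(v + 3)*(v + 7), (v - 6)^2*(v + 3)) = v^2 - 3*v - 18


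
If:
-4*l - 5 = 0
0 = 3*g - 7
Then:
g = 7/3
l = -5/4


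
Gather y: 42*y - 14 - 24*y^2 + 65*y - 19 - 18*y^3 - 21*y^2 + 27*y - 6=-18*y^3 - 45*y^2 + 134*y - 39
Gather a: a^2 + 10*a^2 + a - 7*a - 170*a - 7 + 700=11*a^2 - 176*a + 693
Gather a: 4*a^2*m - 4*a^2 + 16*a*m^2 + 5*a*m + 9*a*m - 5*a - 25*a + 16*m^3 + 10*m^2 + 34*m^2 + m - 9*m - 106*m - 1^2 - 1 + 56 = a^2*(4*m - 4) + a*(16*m^2 + 14*m - 30) + 16*m^3 + 44*m^2 - 114*m + 54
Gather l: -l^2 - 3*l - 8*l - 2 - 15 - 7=-l^2 - 11*l - 24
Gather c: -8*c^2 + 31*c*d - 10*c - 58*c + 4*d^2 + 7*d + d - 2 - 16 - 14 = -8*c^2 + c*(31*d - 68) + 4*d^2 + 8*d - 32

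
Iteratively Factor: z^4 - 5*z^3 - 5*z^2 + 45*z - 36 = (z - 3)*(z^3 - 2*z^2 - 11*z + 12) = (z - 4)*(z - 3)*(z^2 + 2*z - 3) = (z - 4)*(z - 3)*(z + 3)*(z - 1)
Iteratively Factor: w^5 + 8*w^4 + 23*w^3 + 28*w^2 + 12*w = (w)*(w^4 + 8*w^3 + 23*w^2 + 28*w + 12) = w*(w + 3)*(w^3 + 5*w^2 + 8*w + 4) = w*(w + 1)*(w + 3)*(w^2 + 4*w + 4) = w*(w + 1)*(w + 2)*(w + 3)*(w + 2)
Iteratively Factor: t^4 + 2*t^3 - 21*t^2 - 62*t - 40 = (t - 5)*(t^3 + 7*t^2 + 14*t + 8) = (t - 5)*(t + 4)*(t^2 + 3*t + 2) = (t - 5)*(t + 2)*(t + 4)*(t + 1)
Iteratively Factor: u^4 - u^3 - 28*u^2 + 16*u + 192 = (u - 4)*(u^3 + 3*u^2 - 16*u - 48) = (u - 4)*(u + 4)*(u^2 - u - 12) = (u - 4)^2*(u + 4)*(u + 3)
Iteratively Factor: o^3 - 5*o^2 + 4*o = (o)*(o^2 - 5*o + 4) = o*(o - 4)*(o - 1)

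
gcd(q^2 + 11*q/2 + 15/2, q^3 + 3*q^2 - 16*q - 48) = q + 3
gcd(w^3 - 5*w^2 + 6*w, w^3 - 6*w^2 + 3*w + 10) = w - 2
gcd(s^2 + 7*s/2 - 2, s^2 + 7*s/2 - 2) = s^2 + 7*s/2 - 2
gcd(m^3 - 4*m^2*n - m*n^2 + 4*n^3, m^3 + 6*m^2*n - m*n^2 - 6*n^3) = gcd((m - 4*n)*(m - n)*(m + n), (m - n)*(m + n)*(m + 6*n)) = m^2 - n^2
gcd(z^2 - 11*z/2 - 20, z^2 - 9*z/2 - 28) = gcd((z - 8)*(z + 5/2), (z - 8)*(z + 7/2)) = z - 8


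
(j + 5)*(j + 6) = j^2 + 11*j + 30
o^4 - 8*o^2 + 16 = (o - 2)^2*(o + 2)^2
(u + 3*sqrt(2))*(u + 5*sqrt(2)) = u^2 + 8*sqrt(2)*u + 30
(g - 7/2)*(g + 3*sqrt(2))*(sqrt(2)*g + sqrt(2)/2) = sqrt(2)*g^3 - 3*sqrt(2)*g^2 + 6*g^2 - 18*g - 7*sqrt(2)*g/4 - 21/2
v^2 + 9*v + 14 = (v + 2)*(v + 7)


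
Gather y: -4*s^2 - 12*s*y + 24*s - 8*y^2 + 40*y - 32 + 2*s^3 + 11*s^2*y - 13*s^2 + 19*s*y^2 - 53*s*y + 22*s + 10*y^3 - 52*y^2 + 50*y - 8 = 2*s^3 - 17*s^2 + 46*s + 10*y^3 + y^2*(19*s - 60) + y*(11*s^2 - 65*s + 90) - 40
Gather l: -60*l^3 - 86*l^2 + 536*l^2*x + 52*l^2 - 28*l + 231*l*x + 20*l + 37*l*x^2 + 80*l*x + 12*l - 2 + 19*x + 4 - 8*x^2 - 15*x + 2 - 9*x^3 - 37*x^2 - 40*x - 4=-60*l^3 + l^2*(536*x - 34) + l*(37*x^2 + 311*x + 4) - 9*x^3 - 45*x^2 - 36*x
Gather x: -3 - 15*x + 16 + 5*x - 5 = 8 - 10*x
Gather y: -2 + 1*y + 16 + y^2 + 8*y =y^2 + 9*y + 14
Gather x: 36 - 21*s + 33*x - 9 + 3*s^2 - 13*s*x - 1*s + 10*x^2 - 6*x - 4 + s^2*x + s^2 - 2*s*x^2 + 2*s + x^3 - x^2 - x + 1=4*s^2 - 20*s + x^3 + x^2*(9 - 2*s) + x*(s^2 - 13*s + 26) + 24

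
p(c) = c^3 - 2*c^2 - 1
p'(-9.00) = 279.00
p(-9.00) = -892.00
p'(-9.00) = 279.00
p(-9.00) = -892.00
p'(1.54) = 0.95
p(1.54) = -2.09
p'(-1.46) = 12.23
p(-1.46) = -8.38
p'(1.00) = -1.00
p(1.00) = -2.00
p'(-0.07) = 0.29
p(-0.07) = -1.01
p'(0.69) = -1.33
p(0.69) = -1.62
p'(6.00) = 84.00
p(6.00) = 143.00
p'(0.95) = -1.09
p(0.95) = -1.95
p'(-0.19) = 0.87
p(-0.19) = -1.08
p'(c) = 3*c^2 - 4*c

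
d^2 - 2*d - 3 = (d - 3)*(d + 1)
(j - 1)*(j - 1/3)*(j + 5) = j^3 + 11*j^2/3 - 19*j/3 + 5/3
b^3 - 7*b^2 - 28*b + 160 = (b - 8)*(b - 4)*(b + 5)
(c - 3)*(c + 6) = c^2 + 3*c - 18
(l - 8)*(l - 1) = l^2 - 9*l + 8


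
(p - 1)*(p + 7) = p^2 + 6*p - 7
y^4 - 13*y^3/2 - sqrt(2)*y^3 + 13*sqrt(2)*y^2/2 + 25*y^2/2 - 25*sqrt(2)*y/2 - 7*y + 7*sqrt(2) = (y - 7/2)*(y - 2)*(y - 1)*(y - sqrt(2))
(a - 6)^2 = a^2 - 12*a + 36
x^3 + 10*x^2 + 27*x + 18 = (x + 1)*(x + 3)*(x + 6)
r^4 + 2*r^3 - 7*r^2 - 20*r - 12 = (r - 3)*(r + 1)*(r + 2)^2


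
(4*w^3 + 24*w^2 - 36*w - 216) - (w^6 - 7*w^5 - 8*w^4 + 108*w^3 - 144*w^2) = -w^6 + 7*w^5 + 8*w^4 - 104*w^3 + 168*w^2 - 36*w - 216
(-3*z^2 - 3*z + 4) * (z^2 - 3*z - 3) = -3*z^4 + 6*z^3 + 22*z^2 - 3*z - 12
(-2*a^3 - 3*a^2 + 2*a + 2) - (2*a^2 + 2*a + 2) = -2*a^3 - 5*a^2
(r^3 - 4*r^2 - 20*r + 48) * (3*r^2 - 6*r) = 3*r^5 - 18*r^4 - 36*r^3 + 264*r^2 - 288*r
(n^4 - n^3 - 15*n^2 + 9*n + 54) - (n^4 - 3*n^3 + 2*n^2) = 2*n^3 - 17*n^2 + 9*n + 54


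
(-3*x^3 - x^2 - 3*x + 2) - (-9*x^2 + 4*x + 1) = -3*x^3 + 8*x^2 - 7*x + 1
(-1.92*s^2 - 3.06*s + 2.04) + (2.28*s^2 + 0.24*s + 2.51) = 0.36*s^2 - 2.82*s + 4.55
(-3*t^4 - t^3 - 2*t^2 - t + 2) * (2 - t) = 3*t^5 - 5*t^4 - 3*t^2 - 4*t + 4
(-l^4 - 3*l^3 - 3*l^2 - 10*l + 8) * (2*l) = -2*l^5 - 6*l^4 - 6*l^3 - 20*l^2 + 16*l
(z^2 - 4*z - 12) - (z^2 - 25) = 13 - 4*z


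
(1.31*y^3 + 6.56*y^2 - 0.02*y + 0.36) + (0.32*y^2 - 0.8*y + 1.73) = 1.31*y^3 + 6.88*y^2 - 0.82*y + 2.09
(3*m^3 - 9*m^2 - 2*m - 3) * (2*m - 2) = 6*m^4 - 24*m^3 + 14*m^2 - 2*m + 6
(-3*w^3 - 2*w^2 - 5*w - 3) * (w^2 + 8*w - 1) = -3*w^5 - 26*w^4 - 18*w^3 - 41*w^2 - 19*w + 3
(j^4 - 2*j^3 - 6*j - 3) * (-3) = -3*j^4 + 6*j^3 + 18*j + 9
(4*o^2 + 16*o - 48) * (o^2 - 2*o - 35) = 4*o^4 + 8*o^3 - 220*o^2 - 464*o + 1680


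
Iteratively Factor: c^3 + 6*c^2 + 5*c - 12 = (c + 4)*(c^2 + 2*c - 3) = (c - 1)*(c + 4)*(c + 3)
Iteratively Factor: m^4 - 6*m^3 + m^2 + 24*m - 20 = (m - 2)*(m^3 - 4*m^2 - 7*m + 10) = (m - 5)*(m - 2)*(m^2 + m - 2) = (m - 5)*(m - 2)*(m + 2)*(m - 1)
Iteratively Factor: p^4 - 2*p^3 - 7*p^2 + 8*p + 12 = (p - 3)*(p^3 + p^2 - 4*p - 4) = (p - 3)*(p - 2)*(p^2 + 3*p + 2) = (p - 3)*(p - 2)*(p + 1)*(p + 2)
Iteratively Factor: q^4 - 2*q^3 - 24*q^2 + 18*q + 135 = (q - 5)*(q^3 + 3*q^2 - 9*q - 27) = (q - 5)*(q - 3)*(q^2 + 6*q + 9) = (q - 5)*(q - 3)*(q + 3)*(q + 3)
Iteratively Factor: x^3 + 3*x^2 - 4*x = (x)*(x^2 + 3*x - 4) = x*(x + 4)*(x - 1)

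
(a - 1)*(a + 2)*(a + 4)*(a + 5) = a^4 + 10*a^3 + 27*a^2 + 2*a - 40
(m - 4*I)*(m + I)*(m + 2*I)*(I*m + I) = I*m^4 + m^3 + I*m^3 + m^2 + 10*I*m^2 - 8*m + 10*I*m - 8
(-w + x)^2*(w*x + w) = w^3*x + w^3 - 2*w^2*x^2 - 2*w^2*x + w*x^3 + w*x^2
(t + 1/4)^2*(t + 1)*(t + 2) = t^4 + 7*t^3/2 + 57*t^2/16 + 19*t/16 + 1/8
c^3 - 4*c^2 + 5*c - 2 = (c - 2)*(c - 1)^2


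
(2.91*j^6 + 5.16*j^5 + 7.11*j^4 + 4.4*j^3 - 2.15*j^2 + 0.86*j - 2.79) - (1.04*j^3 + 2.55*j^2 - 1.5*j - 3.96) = 2.91*j^6 + 5.16*j^5 + 7.11*j^4 + 3.36*j^3 - 4.7*j^2 + 2.36*j + 1.17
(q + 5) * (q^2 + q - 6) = q^3 + 6*q^2 - q - 30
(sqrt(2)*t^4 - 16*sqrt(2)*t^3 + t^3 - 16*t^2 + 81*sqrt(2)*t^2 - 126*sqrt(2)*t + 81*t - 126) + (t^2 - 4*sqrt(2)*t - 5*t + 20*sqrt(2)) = sqrt(2)*t^4 - 16*sqrt(2)*t^3 + t^3 - 15*t^2 + 81*sqrt(2)*t^2 - 130*sqrt(2)*t + 76*t - 126 + 20*sqrt(2)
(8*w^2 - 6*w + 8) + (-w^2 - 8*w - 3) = 7*w^2 - 14*w + 5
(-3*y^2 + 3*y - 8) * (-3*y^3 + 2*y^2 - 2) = 9*y^5 - 15*y^4 + 30*y^3 - 10*y^2 - 6*y + 16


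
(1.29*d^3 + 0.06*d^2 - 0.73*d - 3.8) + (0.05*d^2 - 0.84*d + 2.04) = 1.29*d^3 + 0.11*d^2 - 1.57*d - 1.76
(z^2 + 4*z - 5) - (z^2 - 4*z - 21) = 8*z + 16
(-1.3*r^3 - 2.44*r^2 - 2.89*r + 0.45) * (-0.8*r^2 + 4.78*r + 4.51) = 1.04*r^5 - 4.262*r^4 - 15.2142*r^3 - 25.1786*r^2 - 10.8829*r + 2.0295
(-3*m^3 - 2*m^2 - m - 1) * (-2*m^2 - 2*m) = 6*m^5 + 10*m^4 + 6*m^3 + 4*m^2 + 2*m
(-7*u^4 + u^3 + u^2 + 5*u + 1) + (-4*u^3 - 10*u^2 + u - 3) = -7*u^4 - 3*u^3 - 9*u^2 + 6*u - 2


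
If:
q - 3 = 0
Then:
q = 3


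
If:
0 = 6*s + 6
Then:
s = -1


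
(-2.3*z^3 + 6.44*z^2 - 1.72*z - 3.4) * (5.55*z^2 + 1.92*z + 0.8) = -12.765*z^5 + 31.326*z^4 + 0.978800000000001*z^3 - 17.0204*z^2 - 7.904*z - 2.72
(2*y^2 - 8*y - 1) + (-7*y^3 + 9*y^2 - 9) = -7*y^3 + 11*y^2 - 8*y - 10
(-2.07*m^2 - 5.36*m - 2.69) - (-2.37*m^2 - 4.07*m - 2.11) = 0.3*m^2 - 1.29*m - 0.58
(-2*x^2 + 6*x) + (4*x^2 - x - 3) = 2*x^2 + 5*x - 3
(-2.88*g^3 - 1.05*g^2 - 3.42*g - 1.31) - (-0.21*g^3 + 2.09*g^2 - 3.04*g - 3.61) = -2.67*g^3 - 3.14*g^2 - 0.38*g + 2.3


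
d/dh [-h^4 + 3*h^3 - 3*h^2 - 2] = h*(-4*h^2 + 9*h - 6)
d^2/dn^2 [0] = 0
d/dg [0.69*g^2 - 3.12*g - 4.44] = 1.38*g - 3.12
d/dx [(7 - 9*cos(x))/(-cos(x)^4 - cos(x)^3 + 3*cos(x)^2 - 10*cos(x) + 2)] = (27*(1 - cos(2*x))^2/4 + 69*cos(x)/2 + 3*cos(2*x) - 5*cos(3*x)/2 - 76)*sin(x)/(cos(x)^4 + cos(x)^3 - 3*cos(x)^2 + 10*cos(x) - 2)^2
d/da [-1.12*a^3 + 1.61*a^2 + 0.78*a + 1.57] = -3.36*a^2 + 3.22*a + 0.78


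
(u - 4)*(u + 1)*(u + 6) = u^3 + 3*u^2 - 22*u - 24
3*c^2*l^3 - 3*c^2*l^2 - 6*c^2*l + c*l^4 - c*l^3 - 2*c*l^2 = l*(3*c + l)*(l - 2)*(c*l + c)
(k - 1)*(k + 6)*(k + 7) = k^3 + 12*k^2 + 29*k - 42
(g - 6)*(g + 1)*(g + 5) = g^3 - 31*g - 30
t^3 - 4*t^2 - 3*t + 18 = (t - 3)^2*(t + 2)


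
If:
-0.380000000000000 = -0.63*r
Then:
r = 0.60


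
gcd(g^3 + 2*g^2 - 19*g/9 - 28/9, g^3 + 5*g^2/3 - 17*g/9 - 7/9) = g + 7/3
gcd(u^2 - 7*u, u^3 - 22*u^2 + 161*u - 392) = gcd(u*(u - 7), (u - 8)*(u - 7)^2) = u - 7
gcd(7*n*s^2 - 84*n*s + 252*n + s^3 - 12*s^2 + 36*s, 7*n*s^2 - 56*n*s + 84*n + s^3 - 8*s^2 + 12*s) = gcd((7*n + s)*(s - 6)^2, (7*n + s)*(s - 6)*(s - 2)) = 7*n*s - 42*n + s^2 - 6*s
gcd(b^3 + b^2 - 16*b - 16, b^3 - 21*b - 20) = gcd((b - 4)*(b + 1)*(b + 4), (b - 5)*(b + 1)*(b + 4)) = b^2 + 5*b + 4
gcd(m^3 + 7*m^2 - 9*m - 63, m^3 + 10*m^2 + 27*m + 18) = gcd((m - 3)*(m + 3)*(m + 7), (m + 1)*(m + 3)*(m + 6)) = m + 3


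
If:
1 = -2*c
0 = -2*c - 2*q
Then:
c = -1/2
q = 1/2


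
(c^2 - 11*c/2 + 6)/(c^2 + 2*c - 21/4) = 2*(c - 4)/(2*c + 7)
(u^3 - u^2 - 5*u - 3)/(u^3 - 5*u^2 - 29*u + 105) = (u^2 + 2*u + 1)/(u^2 - 2*u - 35)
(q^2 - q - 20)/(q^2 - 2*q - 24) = (q - 5)/(q - 6)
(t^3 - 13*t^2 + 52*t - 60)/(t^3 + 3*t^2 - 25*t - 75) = (t^2 - 8*t + 12)/(t^2 + 8*t + 15)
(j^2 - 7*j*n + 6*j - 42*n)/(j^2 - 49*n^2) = (j + 6)/(j + 7*n)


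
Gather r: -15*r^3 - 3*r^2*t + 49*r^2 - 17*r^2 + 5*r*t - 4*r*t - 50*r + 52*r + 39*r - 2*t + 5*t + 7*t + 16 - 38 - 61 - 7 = -15*r^3 + r^2*(32 - 3*t) + r*(t + 41) + 10*t - 90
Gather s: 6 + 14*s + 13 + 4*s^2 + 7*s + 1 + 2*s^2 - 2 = 6*s^2 + 21*s + 18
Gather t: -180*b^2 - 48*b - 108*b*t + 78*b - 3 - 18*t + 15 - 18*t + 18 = -180*b^2 + 30*b + t*(-108*b - 36) + 30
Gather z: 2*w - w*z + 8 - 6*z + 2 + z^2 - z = 2*w + z^2 + z*(-w - 7) + 10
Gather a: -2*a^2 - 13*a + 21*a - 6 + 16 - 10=-2*a^2 + 8*a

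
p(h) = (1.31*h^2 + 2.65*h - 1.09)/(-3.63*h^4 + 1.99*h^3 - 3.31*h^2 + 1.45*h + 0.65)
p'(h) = (2.62*h + 2.65)/(-3.63*h^4 + 1.99*h^3 - 3.31*h^2 + 1.45*h + 0.65) + (1.31*h^2 + 2.65*h - 1.09)*(14.52*h^3 - 5.97*h^2 + 6.62*h - 1.45)/(-3.63*h^4 + 1.99*h^3 - 3.31*h^2 + 1.45*h + 0.65)^2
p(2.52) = -0.11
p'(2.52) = 0.10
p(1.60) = -0.31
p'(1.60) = 0.45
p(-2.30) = 0.00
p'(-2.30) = 0.03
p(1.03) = -0.92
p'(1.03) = 2.57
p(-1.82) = 0.02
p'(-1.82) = 0.08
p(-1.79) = 0.03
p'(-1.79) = 0.08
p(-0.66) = 0.75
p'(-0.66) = 2.85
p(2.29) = -0.13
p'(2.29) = 0.14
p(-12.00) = -0.00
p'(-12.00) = -0.00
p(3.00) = -0.07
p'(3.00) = 0.06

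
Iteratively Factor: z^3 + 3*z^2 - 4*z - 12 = (z + 2)*(z^2 + z - 6) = (z + 2)*(z + 3)*(z - 2)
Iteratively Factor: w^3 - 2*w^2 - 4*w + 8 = (w + 2)*(w^2 - 4*w + 4) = (w - 2)*(w + 2)*(w - 2)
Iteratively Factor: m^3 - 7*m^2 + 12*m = (m)*(m^2 - 7*m + 12) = m*(m - 4)*(m - 3)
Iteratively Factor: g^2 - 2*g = (g - 2)*(g)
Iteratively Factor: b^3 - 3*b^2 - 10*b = (b)*(b^2 - 3*b - 10) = b*(b + 2)*(b - 5)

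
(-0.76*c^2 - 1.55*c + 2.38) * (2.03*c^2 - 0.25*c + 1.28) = -1.5428*c^4 - 2.9565*c^3 + 4.2461*c^2 - 2.579*c + 3.0464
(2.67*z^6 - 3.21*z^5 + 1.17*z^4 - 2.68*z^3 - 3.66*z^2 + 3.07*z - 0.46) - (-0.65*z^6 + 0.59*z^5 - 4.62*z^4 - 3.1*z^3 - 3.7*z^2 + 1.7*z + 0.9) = 3.32*z^6 - 3.8*z^5 + 5.79*z^4 + 0.42*z^3 + 0.04*z^2 + 1.37*z - 1.36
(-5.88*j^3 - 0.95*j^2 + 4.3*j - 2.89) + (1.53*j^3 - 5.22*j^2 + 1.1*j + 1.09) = -4.35*j^3 - 6.17*j^2 + 5.4*j - 1.8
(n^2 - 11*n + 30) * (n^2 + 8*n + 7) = n^4 - 3*n^3 - 51*n^2 + 163*n + 210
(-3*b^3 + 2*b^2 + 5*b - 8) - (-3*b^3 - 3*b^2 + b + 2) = 5*b^2 + 4*b - 10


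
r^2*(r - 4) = r^3 - 4*r^2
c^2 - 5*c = c*(c - 5)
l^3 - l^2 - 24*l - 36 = (l - 6)*(l + 2)*(l + 3)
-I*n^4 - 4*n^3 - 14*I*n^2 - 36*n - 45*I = (n - 5*I)*(n - 3*I)*(n + 3*I)*(-I*n + 1)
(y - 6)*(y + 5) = y^2 - y - 30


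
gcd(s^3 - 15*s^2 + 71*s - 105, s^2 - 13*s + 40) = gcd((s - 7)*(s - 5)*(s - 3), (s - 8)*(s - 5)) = s - 5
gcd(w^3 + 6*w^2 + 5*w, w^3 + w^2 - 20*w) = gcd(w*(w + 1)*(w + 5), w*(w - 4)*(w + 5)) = w^2 + 5*w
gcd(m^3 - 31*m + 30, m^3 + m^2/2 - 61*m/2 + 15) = m^2 + m - 30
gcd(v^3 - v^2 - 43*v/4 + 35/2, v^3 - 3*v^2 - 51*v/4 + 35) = v^2 + v - 35/4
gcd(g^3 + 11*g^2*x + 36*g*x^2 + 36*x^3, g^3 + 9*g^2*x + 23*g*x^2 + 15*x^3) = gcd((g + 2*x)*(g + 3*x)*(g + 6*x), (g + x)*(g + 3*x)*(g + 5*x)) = g + 3*x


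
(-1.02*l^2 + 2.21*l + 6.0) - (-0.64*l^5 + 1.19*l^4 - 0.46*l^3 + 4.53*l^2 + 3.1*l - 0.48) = 0.64*l^5 - 1.19*l^4 + 0.46*l^3 - 5.55*l^2 - 0.89*l + 6.48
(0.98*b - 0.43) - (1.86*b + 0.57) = -0.88*b - 1.0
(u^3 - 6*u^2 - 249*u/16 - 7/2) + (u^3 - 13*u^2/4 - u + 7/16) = 2*u^3 - 37*u^2/4 - 265*u/16 - 49/16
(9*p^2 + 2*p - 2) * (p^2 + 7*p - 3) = 9*p^4 + 65*p^3 - 15*p^2 - 20*p + 6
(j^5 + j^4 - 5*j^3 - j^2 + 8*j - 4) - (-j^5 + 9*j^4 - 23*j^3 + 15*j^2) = 2*j^5 - 8*j^4 + 18*j^3 - 16*j^2 + 8*j - 4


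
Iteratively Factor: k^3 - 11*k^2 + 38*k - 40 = (k - 4)*(k^2 - 7*k + 10) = (k - 4)*(k - 2)*(k - 5)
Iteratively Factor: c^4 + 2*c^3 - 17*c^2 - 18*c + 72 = (c - 3)*(c^3 + 5*c^2 - 2*c - 24) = (c - 3)*(c + 3)*(c^2 + 2*c - 8) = (c - 3)*(c + 3)*(c + 4)*(c - 2)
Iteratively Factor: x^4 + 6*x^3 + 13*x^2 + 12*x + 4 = (x + 1)*(x^3 + 5*x^2 + 8*x + 4) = (x + 1)*(x + 2)*(x^2 + 3*x + 2) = (x + 1)^2*(x + 2)*(x + 2)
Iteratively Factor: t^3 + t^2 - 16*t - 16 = (t + 4)*(t^2 - 3*t - 4) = (t + 1)*(t + 4)*(t - 4)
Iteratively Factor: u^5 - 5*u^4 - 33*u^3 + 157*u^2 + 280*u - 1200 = (u - 3)*(u^4 - 2*u^3 - 39*u^2 + 40*u + 400) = (u - 5)*(u - 3)*(u^3 + 3*u^2 - 24*u - 80) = (u - 5)*(u - 3)*(u + 4)*(u^2 - u - 20) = (u - 5)^2*(u - 3)*(u + 4)*(u + 4)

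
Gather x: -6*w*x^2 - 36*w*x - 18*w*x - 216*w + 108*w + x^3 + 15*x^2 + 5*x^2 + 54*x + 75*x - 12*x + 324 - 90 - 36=-108*w + x^3 + x^2*(20 - 6*w) + x*(117 - 54*w) + 198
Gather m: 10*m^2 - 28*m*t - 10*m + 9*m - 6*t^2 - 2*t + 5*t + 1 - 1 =10*m^2 + m*(-28*t - 1) - 6*t^2 + 3*t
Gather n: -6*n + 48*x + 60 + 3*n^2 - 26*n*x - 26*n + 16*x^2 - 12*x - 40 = 3*n^2 + n*(-26*x - 32) + 16*x^2 + 36*x + 20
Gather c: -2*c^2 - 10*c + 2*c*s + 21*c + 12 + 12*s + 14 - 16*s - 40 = -2*c^2 + c*(2*s + 11) - 4*s - 14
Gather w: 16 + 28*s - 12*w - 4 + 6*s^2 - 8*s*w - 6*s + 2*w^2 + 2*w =6*s^2 + 22*s + 2*w^2 + w*(-8*s - 10) + 12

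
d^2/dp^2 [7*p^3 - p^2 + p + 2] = 42*p - 2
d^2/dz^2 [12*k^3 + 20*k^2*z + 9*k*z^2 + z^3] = 18*k + 6*z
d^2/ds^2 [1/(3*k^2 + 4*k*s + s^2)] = 2*(-3*k^2 - 4*k*s - s^2 + 4*(2*k + s)^2)/(3*k^2 + 4*k*s + s^2)^3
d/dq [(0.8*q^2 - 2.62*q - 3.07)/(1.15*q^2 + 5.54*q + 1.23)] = (7.445*q^2 + 9.029*q + 13.7852)/(1.3225*q^4 + 12.742*q^3 + 33.5206*q^2 + 13.6284*q + 1.5129)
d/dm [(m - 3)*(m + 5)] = 2*m + 2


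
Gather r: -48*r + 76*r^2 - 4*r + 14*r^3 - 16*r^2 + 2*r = 14*r^3 + 60*r^2 - 50*r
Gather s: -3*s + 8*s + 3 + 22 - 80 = 5*s - 55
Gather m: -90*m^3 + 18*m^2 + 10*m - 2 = -90*m^3 + 18*m^2 + 10*m - 2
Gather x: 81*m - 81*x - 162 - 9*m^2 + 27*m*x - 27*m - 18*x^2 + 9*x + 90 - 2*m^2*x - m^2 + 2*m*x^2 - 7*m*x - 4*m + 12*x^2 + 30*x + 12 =-10*m^2 + 50*m + x^2*(2*m - 6) + x*(-2*m^2 + 20*m - 42) - 60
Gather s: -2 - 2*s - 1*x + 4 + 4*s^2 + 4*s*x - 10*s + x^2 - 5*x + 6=4*s^2 + s*(4*x - 12) + x^2 - 6*x + 8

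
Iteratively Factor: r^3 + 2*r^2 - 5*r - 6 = (r - 2)*(r^2 + 4*r + 3) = (r - 2)*(r + 3)*(r + 1)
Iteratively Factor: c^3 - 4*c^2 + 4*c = (c - 2)*(c^2 - 2*c) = c*(c - 2)*(c - 2)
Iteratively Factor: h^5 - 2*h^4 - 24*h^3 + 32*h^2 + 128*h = (h)*(h^4 - 2*h^3 - 24*h^2 + 32*h + 128) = h*(h - 4)*(h^3 + 2*h^2 - 16*h - 32) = h*(h - 4)*(h + 2)*(h^2 - 16) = h*(h - 4)*(h + 2)*(h + 4)*(h - 4)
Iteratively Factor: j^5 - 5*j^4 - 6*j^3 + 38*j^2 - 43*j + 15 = (j - 1)*(j^4 - 4*j^3 - 10*j^2 + 28*j - 15) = (j - 5)*(j - 1)*(j^3 + j^2 - 5*j + 3) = (j - 5)*(j - 1)^2*(j^2 + 2*j - 3) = (j - 5)*(j - 1)^3*(j + 3)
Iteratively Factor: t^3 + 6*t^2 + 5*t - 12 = (t - 1)*(t^2 + 7*t + 12) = (t - 1)*(t + 4)*(t + 3)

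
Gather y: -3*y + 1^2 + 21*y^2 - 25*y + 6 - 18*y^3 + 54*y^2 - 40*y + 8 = -18*y^3 + 75*y^2 - 68*y + 15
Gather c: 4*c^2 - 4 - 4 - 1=4*c^2 - 9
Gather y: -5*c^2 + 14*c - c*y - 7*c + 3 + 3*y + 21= -5*c^2 + 7*c + y*(3 - c) + 24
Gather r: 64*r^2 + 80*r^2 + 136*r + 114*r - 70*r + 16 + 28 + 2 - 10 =144*r^2 + 180*r + 36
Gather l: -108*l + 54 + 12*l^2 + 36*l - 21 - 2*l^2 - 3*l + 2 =10*l^2 - 75*l + 35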